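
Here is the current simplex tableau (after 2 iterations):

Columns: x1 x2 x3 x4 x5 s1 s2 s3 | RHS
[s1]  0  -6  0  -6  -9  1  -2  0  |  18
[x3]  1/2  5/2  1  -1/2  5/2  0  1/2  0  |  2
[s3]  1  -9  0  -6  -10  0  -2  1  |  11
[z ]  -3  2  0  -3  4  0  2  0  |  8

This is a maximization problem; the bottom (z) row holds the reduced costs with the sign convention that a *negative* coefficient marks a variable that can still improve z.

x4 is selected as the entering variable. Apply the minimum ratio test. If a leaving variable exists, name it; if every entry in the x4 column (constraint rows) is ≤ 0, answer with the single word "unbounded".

x4-column entries: row 1: -6, row 2: -1/2, row 3: -6. All ≤ 0, so x4 can increase without bound; the LP is unbounded in this direction.

unbounded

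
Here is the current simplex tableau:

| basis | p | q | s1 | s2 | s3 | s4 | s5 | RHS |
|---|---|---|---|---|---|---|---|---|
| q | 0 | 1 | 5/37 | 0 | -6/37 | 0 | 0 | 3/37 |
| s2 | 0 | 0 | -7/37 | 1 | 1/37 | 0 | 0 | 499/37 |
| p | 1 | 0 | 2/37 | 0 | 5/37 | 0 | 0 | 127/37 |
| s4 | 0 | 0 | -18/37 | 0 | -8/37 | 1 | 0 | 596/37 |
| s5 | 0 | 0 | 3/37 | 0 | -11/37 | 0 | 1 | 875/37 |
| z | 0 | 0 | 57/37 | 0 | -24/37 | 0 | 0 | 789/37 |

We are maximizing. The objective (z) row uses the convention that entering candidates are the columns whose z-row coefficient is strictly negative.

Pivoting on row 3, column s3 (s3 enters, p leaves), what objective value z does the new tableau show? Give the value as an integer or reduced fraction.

189/5

Minimum ratio for s3: (127/37)/(5/37) = 127/5.
z changes by −(z-row coeff of s3)·ratio = −(-24/37)·(127/5) = 3048/185.
New z = 789/37 + (3048/185) = 189/5.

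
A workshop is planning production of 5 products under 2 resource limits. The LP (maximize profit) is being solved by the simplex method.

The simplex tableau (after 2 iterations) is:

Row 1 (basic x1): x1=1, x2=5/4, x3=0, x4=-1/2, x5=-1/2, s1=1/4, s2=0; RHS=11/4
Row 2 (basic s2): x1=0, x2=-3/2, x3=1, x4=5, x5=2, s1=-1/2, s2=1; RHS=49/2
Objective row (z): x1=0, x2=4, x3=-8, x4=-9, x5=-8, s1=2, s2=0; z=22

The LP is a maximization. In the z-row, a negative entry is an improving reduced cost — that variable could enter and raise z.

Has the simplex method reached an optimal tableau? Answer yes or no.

no

Column x3 has objective-row coefficient -8, which is negative; an improving pivot exists, so not yet optimal.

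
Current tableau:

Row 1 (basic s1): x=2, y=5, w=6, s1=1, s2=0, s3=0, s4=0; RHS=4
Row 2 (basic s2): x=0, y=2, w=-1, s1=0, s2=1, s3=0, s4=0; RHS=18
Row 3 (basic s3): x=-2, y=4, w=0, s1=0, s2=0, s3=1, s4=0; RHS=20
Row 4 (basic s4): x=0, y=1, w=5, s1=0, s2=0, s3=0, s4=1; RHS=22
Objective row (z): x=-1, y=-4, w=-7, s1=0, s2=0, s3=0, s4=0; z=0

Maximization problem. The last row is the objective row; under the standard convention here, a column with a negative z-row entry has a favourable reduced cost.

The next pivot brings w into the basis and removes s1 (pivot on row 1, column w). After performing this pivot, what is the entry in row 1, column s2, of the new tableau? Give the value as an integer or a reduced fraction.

Pivot element is row 1, column w: 6.
Normalize row 1: new (row 1, s2) = 0/6 = 0.
Row 1 is the pivot row, so the entry is 0.

0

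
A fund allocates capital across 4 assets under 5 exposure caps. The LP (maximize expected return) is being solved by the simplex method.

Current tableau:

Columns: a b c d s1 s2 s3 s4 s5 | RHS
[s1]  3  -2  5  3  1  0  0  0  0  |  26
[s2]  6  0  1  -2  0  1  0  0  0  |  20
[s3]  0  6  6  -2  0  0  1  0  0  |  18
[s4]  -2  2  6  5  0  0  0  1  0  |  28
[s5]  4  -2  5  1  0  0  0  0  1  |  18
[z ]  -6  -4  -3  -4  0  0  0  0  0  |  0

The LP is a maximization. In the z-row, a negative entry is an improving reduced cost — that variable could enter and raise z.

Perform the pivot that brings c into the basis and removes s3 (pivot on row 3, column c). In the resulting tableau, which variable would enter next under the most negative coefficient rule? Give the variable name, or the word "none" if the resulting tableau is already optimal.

a

Pivot element 6. New z-row = old z-row − (-3)·(row 3/6).
Updated z-row coefficients: a: -6, b: -1, c: 0, d: -5, s1: 0, s2: 0, s3: 1/2, s4: 0, s5: 0.
The most negative is -6 in column a, so a would enter next.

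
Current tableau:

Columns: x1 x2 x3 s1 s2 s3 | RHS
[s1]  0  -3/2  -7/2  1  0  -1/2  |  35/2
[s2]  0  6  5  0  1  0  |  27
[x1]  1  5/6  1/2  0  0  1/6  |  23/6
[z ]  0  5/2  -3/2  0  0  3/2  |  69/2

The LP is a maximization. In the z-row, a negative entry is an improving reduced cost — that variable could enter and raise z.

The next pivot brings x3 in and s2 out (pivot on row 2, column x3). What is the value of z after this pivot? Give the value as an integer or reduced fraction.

Minimum ratio for x3: 27/5 = 27/5.
z changes by −(z-row coeff of x3)·ratio = −(-3/2)·(27/5) = 81/10.
New z = 69/2 + (81/10) = 213/5.

213/5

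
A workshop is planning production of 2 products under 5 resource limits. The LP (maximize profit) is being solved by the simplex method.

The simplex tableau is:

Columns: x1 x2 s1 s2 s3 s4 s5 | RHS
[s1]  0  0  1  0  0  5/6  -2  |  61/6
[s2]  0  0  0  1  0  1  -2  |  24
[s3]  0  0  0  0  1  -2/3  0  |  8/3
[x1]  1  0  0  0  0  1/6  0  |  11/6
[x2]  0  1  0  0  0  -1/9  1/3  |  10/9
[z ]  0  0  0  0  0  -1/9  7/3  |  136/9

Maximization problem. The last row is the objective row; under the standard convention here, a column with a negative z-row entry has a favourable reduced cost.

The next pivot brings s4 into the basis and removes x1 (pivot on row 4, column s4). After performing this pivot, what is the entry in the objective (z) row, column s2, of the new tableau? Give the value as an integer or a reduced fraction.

0

Pivot element is row 4, column s4: 1/6.
Normalize row 4: new (row 4, s2) = 0/(1/6) = 0.
z-row ← z-row − (-1/9)·(new row 4): 0 − (-1/9)·0 = 0.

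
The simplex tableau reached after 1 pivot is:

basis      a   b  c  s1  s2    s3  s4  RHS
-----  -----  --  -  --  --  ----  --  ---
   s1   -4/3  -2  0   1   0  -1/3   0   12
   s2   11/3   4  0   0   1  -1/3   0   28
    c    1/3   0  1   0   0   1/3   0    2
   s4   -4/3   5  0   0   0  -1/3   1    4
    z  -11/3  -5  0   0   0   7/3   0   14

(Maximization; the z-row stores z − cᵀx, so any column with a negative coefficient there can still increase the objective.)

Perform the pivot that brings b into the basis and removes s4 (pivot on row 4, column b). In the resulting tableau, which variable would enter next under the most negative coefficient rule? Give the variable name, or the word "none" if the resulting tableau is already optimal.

Pivot element 5. New z-row = old z-row − (-5)·(row 4/5).
Updated z-row coefficients: a: -5, b: 0, c: 0, s1: 0, s2: 0, s3: 2, s4: 1.
The most negative is -5 in column a, so a would enter next.

a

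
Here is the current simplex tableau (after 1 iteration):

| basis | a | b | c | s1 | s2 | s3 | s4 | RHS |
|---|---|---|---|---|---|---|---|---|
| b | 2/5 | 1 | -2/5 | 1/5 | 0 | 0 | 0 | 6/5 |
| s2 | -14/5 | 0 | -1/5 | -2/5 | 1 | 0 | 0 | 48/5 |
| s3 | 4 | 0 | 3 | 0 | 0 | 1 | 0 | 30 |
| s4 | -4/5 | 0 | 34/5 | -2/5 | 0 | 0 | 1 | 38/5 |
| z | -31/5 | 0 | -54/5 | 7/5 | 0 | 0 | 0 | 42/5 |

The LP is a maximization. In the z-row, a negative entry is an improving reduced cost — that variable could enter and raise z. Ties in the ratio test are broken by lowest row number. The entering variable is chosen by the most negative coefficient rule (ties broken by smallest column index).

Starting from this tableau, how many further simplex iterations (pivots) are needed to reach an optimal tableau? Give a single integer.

pivot: c in, s4 out → z = 348/17
pivot: a in, b out → z = 166/3
No improving column remains; optimal.

2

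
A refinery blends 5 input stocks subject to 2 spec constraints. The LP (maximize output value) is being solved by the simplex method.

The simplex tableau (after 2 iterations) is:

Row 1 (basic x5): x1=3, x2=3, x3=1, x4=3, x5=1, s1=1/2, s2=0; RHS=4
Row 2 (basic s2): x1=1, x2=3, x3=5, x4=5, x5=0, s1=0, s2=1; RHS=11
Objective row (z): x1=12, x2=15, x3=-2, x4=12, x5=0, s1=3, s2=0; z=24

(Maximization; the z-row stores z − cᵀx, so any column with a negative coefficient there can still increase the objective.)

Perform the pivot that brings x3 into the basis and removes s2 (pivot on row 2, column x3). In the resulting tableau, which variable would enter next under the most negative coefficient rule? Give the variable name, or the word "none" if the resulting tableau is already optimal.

Pivot element 5. New z-row = old z-row − (-2)·(row 2/5).
Updated z-row coefficients: x1: 62/5, x2: 81/5, x3: 0, x4: 14, x5: 0, s1: 3, s2: 2/5.
No coefficient is strictly negative; the tableau after this pivot is optimal.

none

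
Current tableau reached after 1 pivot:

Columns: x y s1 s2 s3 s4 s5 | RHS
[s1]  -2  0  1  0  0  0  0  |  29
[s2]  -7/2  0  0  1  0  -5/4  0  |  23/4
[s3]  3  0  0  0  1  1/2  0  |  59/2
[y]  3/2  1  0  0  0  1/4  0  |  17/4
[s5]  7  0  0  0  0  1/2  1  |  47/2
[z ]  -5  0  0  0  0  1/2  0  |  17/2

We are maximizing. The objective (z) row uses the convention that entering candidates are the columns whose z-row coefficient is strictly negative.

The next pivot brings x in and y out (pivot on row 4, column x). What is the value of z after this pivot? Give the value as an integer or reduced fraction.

Minimum ratio for x: (17/4)/(3/2) = 17/6.
z changes by −(z-row coeff of x)·ratio = −(-5)·(17/6) = 85/6.
New z = 17/2 + (85/6) = 68/3.

68/3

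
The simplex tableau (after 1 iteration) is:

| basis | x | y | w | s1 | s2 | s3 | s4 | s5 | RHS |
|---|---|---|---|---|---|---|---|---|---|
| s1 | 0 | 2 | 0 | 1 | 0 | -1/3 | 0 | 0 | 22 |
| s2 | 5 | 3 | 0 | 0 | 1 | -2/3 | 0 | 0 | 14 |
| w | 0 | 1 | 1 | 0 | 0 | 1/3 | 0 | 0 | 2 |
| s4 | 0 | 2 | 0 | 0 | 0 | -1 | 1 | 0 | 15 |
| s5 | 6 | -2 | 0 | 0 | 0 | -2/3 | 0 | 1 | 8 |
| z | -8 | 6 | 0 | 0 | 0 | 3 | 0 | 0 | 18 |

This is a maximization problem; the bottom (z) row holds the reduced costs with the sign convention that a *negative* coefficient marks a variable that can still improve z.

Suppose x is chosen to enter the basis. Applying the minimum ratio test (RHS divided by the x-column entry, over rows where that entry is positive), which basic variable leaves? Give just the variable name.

s5

Ratios: row 1 (s1): entry 0 ≤ 0, skip; row 2 (s2): 14/5 = 14/5; row 3 (w): entry 0 ≤ 0, skip; row 4 (s4): entry 0 ≤ 0, skip; row 5 (s5): 8/6 = 4/3.
Minimum ratio 4/3 is in the s5 row, so s5 leaves.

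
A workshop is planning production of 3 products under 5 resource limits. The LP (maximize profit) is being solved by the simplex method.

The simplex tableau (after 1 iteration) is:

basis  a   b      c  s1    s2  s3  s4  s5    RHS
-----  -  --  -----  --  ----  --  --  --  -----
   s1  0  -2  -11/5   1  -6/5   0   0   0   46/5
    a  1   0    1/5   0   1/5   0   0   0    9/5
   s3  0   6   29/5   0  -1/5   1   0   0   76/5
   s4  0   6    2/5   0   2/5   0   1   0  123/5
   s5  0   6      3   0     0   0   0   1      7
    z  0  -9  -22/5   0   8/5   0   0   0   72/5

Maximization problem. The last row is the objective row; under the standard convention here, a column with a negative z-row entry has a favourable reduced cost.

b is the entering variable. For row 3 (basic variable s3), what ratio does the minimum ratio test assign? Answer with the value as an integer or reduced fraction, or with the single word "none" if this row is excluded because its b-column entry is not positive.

Ratio = RHS / (b entry) = (76/5) / 6 = 38/15.

38/15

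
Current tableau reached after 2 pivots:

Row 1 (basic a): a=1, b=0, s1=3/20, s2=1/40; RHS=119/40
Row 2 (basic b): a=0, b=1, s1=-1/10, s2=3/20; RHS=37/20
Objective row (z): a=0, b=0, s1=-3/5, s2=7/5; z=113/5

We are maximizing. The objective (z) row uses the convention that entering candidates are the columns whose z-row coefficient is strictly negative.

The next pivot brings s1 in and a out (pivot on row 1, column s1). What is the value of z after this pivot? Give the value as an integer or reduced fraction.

69/2

Minimum ratio for s1: (119/40)/(3/20) = 119/6.
z changes by −(z-row coeff of s1)·ratio = −(-3/5)·(119/6) = 119/10.
New z = 113/5 + (119/10) = 69/2.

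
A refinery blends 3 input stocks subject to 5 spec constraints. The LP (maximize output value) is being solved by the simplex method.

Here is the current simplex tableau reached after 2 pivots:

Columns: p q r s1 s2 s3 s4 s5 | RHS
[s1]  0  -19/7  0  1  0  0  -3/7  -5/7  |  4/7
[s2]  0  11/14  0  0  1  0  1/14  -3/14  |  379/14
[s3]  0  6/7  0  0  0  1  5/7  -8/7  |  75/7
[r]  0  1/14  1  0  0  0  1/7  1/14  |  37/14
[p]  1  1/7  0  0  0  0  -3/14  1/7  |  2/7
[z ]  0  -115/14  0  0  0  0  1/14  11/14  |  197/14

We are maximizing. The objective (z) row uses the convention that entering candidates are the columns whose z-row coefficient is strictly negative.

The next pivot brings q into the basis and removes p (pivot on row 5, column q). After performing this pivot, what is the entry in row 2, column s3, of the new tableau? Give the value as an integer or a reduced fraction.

Pivot element is row 5, column q: 1/7.
Normalize row 5: new (row 5, s3) = 0/(1/7) = 0.
row 2 ← row 2 − (11/14)·(new row 5): 0 − (11/14)·0 = 0.

0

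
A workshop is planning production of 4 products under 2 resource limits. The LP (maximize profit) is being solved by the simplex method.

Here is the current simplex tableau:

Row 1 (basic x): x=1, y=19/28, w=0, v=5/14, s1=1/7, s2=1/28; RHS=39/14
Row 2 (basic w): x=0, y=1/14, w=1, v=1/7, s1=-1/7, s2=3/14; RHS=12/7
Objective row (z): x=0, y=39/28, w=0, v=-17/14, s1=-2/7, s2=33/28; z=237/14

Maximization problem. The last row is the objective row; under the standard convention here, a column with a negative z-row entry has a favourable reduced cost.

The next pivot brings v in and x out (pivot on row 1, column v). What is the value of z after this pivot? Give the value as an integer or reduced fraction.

Minimum ratio for v: (39/14)/(5/14) = 39/5.
z changes by −(z-row coeff of v)·ratio = −(-17/14)·(39/5) = 663/70.
New z = 237/14 + (663/70) = 132/5.

132/5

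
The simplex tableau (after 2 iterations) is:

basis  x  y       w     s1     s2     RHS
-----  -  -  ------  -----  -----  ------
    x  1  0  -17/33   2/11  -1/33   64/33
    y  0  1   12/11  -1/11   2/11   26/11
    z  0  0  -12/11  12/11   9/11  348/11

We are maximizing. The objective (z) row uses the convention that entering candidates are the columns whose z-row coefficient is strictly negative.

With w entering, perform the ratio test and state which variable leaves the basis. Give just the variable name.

y

Ratios: row 1 (x): entry -17/33 ≤ 0, skip; row 2 (y): (26/11)/(12/11) = 13/6.
Minimum ratio 13/6 is in the y row, so y leaves.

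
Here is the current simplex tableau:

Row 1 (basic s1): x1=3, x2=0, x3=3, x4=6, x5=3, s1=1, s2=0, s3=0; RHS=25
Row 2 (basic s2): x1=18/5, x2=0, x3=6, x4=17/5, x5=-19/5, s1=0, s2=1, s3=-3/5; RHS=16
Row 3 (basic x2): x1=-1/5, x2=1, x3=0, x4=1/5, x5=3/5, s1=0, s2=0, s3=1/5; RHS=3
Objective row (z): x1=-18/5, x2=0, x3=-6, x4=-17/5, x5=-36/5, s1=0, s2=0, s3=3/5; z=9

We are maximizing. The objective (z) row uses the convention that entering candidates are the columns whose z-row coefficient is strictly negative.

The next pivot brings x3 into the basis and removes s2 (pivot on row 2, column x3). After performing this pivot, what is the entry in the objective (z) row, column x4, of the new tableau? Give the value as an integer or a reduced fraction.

Pivot element is row 2, column x3: 6.
Normalize row 2: new (row 2, x4) = (17/5)/6 = 17/30.
z-row ← z-row − (-6)·(new row 2): -17/5 − (-6)·(17/30) = 0.

0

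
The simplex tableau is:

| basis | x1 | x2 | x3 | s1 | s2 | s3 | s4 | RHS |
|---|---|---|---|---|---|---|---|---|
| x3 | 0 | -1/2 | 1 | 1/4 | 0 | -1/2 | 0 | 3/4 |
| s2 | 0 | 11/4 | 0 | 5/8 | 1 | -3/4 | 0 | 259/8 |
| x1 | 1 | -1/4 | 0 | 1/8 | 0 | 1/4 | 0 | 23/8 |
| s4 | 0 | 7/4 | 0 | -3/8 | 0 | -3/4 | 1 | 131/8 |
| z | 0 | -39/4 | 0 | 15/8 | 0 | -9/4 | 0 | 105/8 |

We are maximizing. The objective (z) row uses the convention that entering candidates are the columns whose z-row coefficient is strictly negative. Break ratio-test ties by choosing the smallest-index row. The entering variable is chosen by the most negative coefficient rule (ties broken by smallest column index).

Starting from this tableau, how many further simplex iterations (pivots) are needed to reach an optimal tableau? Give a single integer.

3

pivot: x2 in, s4 out → z = 1461/14
pivot: s3 in, s2 out → z = 204
pivot: s4 in, x1 out → z = 285
No improving column remains; optimal.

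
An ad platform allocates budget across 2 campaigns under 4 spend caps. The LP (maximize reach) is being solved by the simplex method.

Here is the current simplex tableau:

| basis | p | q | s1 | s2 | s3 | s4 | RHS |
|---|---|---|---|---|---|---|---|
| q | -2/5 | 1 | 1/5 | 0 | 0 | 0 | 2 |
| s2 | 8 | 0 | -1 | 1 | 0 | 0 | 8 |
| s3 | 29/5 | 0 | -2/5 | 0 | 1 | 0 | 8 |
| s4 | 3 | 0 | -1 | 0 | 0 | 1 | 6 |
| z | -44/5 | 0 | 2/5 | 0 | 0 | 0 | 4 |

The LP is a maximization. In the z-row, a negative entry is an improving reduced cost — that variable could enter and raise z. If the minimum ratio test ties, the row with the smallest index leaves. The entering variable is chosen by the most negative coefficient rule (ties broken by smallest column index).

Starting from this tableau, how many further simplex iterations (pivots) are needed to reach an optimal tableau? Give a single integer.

pivot: p in, s2 out → z = 64/5
pivot: s1 in, s3 out → z = 228/13
pivot: s2 in, q out → z = 96/5
No improving column remains; optimal.

3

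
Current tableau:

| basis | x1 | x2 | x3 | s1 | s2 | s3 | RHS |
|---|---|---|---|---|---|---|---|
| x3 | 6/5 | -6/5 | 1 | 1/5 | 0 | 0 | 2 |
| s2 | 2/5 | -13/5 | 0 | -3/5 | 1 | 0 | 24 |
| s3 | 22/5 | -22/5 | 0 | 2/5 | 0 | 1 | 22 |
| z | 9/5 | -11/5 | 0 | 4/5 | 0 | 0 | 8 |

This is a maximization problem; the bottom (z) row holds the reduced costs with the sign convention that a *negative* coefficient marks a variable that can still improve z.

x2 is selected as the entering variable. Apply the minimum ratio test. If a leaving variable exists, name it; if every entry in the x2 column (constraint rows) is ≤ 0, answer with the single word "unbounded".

x2-column entries: row 1: -6/5, row 2: -13/5, row 3: -22/5. All ≤ 0, so x2 can increase without bound; the LP is unbounded in this direction.

unbounded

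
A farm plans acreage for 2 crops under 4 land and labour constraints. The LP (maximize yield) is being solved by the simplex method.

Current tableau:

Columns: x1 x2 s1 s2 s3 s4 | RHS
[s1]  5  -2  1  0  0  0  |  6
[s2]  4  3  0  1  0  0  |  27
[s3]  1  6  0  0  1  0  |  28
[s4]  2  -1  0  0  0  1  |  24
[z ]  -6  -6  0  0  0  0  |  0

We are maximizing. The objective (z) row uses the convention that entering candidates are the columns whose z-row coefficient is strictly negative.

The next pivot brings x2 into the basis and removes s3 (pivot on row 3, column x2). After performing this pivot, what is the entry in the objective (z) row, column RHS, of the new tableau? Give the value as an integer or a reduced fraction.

Pivot element is row 3, column x2: 6.
Normalize row 3: new (row 3, RHS) = 28/6 = 14/3.
z-row ← z-row − (-6)·(new row 3): 0 − (-6)·(14/3) = 28.

28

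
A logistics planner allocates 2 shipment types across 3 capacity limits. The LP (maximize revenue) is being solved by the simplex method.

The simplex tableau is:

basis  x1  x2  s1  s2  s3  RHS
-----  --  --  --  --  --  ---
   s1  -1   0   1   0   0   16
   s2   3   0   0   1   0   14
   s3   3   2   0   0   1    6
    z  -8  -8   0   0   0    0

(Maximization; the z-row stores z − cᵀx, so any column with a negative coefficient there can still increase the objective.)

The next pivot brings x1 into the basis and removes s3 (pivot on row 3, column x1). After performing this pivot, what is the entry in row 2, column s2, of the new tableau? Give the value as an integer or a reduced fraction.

1

Pivot element is row 3, column x1: 3.
Normalize row 3: new (row 3, s2) = 0/3 = 0.
row 2 ← row 2 − 3·(new row 3): 1 − 3·0 = 1.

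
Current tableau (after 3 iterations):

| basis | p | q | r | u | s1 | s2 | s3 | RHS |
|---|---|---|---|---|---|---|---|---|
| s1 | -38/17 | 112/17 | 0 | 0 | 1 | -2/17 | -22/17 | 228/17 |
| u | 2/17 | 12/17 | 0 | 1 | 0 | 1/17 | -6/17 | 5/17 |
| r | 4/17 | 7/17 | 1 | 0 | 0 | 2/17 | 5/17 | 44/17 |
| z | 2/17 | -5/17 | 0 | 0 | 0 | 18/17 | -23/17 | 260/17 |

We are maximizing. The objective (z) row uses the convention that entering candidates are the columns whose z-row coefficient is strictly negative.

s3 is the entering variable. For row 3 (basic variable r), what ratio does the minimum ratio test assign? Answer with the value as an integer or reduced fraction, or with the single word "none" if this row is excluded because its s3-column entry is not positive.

44/5

Ratio = RHS / (s3 entry) = (44/17) / (5/17) = 44/5.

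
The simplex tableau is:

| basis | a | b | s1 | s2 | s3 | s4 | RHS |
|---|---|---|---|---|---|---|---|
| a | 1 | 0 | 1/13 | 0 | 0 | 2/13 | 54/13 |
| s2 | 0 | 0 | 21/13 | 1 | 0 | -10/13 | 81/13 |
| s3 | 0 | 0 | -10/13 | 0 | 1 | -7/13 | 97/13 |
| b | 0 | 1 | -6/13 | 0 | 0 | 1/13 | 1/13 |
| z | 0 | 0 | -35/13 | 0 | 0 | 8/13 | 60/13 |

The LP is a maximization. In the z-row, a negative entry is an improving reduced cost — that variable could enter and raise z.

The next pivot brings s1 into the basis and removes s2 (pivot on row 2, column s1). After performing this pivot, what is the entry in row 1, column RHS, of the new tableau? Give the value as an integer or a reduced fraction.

Pivot element is row 2, column s1: 21/13.
Normalize row 2: new (row 2, RHS) = (81/13)/(21/13) = 27/7.
row 1 ← row 1 − (1/13)·(new row 2): 54/13 − (1/13)·(27/7) = 27/7.

27/7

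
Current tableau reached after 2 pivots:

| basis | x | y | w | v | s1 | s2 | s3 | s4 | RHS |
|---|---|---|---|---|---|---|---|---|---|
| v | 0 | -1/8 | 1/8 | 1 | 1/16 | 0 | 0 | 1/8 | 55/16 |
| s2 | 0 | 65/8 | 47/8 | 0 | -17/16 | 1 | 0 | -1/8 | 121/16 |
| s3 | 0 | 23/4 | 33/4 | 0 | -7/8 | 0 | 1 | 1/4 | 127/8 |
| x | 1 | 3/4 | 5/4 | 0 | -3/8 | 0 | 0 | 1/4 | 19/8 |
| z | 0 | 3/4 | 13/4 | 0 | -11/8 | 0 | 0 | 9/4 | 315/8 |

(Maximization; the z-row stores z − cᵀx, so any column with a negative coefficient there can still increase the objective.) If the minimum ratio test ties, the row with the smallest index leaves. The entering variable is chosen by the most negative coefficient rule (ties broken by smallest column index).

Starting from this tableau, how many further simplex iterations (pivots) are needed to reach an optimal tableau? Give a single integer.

2

pivot: s1 in, v out → z = 115
pivot: y in, s2 out → z = 137
No improving column remains; optimal.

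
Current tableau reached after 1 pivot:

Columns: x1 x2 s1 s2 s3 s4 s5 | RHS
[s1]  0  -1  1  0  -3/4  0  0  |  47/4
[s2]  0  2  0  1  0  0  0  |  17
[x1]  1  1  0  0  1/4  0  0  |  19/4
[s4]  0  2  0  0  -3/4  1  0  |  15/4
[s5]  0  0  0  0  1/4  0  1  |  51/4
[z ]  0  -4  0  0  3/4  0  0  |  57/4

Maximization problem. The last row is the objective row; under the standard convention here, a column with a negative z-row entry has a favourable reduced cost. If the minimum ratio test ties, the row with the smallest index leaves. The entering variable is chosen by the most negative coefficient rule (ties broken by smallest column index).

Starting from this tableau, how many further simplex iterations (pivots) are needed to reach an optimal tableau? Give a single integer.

pivot: x2 in, s4 out → z = 87/4
pivot: s3 in, x1 out → z = 126/5
No improving column remains; optimal.

2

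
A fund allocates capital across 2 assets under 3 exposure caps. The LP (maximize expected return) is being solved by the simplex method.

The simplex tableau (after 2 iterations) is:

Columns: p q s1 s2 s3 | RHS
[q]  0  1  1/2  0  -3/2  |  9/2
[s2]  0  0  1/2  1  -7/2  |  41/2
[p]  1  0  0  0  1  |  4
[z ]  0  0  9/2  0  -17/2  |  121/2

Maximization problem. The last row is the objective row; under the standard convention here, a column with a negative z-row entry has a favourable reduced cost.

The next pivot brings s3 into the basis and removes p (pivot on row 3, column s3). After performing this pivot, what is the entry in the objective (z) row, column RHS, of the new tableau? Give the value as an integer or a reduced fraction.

Pivot element is row 3, column s3: 1.
Normalize row 3: new (row 3, RHS) = 4/1 = 4.
z-row ← z-row − (-17/2)·(new row 3): 121/2 − (-17/2)·4 = 189/2.

189/2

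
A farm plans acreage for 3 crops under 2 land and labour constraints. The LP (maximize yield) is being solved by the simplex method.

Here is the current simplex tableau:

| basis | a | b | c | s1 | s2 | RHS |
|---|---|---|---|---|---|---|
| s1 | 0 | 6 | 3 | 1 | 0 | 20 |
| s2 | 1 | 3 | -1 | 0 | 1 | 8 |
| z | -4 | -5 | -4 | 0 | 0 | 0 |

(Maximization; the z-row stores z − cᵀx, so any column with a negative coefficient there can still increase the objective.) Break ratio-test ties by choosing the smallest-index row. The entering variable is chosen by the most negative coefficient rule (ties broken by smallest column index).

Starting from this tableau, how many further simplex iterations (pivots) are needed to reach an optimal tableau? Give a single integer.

pivot: b in, s2 out → z = 40/3
pivot: c in, s1 out → z = 268/15
pivot: a in, b out → z = 256/3
No improving column remains; optimal.

3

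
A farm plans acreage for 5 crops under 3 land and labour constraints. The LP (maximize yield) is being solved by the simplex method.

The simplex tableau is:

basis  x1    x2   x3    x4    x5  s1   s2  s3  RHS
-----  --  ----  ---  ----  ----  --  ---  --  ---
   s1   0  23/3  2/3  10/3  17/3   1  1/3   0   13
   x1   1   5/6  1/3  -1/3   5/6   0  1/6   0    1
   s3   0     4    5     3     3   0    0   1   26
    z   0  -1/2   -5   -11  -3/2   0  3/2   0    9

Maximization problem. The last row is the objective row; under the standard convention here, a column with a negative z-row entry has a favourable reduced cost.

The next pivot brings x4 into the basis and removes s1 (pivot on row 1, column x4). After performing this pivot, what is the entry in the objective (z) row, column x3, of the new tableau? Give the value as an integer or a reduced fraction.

Pivot element is row 1, column x4: 10/3.
Normalize row 1: new (row 1, x3) = (2/3)/(10/3) = 1/5.
z-row ← z-row − (-11)·(new row 1): -5 − (-11)·(1/5) = -14/5.

-14/5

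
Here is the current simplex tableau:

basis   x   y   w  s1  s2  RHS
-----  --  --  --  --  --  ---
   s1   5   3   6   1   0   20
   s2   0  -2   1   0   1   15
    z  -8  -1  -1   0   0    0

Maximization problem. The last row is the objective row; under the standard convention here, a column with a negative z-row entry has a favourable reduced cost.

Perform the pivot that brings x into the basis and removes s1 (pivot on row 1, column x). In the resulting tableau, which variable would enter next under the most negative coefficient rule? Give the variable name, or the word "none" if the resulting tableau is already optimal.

none

Pivot element 5. New z-row = old z-row − (-8)·(row 1/5).
Updated z-row coefficients: x: 0, y: 19/5, w: 43/5, s1: 8/5, s2: 0.
No coefficient is strictly negative; the tableau after this pivot is optimal.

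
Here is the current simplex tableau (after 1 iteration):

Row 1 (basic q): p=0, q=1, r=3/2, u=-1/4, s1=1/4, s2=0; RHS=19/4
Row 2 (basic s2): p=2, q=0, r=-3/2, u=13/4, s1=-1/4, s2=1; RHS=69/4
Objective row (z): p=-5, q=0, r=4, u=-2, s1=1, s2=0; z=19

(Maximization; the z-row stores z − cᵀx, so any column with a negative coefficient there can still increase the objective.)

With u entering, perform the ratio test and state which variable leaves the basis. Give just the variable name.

Ratios: row 1 (q): entry -1/4 ≤ 0, skip; row 2 (s2): (69/4)/(13/4) = 69/13.
Minimum ratio 69/13 is in the s2 row, so s2 leaves.

s2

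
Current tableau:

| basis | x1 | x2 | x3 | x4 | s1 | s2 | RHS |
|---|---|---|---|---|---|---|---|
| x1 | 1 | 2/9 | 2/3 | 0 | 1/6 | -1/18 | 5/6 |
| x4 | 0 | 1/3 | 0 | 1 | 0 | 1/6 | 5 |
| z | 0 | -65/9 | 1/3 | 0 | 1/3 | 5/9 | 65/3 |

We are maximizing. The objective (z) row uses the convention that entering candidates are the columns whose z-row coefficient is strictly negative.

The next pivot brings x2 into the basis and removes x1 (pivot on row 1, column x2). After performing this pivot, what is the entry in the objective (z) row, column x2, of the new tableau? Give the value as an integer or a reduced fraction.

Pivot element is row 1, column x2: 2/9.
Normalize row 1: new (row 1, x2) = (2/9)/(2/9) = 1.
z-row ← z-row − (-65/9)·(new row 1): -65/9 − (-65/9)·1 = 0.

0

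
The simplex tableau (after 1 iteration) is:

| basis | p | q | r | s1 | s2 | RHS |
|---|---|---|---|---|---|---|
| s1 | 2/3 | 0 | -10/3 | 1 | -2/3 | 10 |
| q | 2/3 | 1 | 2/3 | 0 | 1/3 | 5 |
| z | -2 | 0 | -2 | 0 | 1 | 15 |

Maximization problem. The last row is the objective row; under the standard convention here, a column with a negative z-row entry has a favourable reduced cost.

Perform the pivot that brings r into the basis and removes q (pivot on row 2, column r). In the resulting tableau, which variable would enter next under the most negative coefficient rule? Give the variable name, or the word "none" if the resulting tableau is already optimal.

none

Pivot element 2/3. New z-row = old z-row − (-2)·(row 2/(2/3)).
Updated z-row coefficients: p: 0, q: 3, r: 0, s1: 0, s2: 2.
No coefficient is strictly negative; the tableau after this pivot is optimal.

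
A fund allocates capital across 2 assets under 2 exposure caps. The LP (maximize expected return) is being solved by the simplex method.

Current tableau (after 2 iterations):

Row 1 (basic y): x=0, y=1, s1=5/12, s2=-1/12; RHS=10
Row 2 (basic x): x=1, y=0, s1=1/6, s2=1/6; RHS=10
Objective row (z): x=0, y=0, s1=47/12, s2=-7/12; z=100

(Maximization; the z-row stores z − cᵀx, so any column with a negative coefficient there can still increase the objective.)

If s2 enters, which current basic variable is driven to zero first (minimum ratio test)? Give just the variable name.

Ratios: row 1 (y): entry -1/12 ≤ 0, skip; row 2 (x): 10/(1/6) = 60.
Minimum ratio 60 is in the x row, so x leaves.

x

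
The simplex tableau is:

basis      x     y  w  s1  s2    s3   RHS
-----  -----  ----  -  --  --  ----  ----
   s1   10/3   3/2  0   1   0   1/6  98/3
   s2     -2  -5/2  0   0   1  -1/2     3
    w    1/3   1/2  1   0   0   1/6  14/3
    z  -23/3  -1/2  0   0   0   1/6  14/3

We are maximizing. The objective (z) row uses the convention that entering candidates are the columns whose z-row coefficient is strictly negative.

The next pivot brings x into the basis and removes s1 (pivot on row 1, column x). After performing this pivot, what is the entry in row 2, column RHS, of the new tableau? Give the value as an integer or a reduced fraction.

Pivot element is row 1, column x: 10/3.
Normalize row 1: new (row 1, RHS) = (98/3)/(10/3) = 49/5.
row 2 ← row 2 − (-2)·(new row 1): 3 − (-2)·(49/5) = 113/5.

113/5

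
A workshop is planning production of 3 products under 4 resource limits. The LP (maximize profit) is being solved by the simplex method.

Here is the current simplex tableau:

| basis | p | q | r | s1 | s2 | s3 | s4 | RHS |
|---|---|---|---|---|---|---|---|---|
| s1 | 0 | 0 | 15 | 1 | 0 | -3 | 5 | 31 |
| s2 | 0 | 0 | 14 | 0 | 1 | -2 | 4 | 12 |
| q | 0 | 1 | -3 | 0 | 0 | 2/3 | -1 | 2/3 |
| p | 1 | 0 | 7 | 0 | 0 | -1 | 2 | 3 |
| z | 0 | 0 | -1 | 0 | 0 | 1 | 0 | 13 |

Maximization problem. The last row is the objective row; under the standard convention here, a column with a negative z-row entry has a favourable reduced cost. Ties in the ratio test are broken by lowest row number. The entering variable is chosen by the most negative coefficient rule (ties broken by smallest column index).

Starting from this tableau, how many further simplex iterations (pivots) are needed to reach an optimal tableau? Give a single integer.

pivot: r in, p out → z = 94/7
No improving column remains; optimal.

1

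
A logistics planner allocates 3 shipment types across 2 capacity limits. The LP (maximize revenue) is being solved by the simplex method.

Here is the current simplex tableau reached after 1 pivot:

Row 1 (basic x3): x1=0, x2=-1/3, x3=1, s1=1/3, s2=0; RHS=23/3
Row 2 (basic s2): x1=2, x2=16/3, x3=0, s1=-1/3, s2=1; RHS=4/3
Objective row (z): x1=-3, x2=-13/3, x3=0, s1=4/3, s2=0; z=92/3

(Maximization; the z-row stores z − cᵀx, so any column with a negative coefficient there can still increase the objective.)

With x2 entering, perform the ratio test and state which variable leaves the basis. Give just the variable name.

Ratios: row 1 (x3): entry -1/3 ≤ 0, skip; row 2 (s2): (4/3)/(16/3) = 1/4.
Minimum ratio 1/4 is in the s2 row, so s2 leaves.

s2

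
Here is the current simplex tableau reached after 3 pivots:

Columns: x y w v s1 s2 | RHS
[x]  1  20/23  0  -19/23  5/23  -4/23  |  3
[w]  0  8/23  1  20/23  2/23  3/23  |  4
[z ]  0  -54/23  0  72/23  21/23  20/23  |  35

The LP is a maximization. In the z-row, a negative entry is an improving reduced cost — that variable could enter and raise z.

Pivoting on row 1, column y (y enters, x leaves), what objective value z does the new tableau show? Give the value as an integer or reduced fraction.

Minimum ratio for y: 3/(20/23) = 69/20.
z changes by −(z-row coeff of y)·ratio = −(-54/23)·(69/20) = 81/10.
New z = 35 + (81/10) = 431/10.

431/10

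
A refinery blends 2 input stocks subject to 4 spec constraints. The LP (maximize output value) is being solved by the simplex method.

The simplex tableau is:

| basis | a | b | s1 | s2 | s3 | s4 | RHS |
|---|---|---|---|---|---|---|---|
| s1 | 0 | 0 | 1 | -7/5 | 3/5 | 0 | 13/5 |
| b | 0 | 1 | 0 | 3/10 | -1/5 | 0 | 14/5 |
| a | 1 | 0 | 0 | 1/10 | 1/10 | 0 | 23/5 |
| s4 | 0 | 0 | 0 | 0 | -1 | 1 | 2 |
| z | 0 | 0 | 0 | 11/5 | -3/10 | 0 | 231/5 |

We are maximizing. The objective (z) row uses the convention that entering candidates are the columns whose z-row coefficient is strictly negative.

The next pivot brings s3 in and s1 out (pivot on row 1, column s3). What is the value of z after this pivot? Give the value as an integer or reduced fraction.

95/2

Minimum ratio for s3: (13/5)/(3/5) = 13/3.
z changes by −(z-row coeff of s3)·ratio = −(-3/10)·(13/3) = 13/10.
New z = 231/5 + (13/10) = 95/2.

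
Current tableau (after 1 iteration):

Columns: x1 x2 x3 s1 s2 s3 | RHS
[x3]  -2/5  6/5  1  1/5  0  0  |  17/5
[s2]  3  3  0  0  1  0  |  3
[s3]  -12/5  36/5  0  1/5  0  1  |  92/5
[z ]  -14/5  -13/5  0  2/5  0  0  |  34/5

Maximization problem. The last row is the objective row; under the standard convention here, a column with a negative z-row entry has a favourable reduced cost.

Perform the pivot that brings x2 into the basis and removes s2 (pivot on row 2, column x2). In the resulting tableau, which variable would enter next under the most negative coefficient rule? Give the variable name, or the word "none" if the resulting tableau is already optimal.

x1

Pivot element 3. New z-row = old z-row − (-13/5)·(row 2/3).
Updated z-row coefficients: x1: -1/5, x2: 0, x3: 0, s1: 2/5, s2: 13/15, s3: 0.
The most negative is -1/5 in column x1, so x1 would enter next.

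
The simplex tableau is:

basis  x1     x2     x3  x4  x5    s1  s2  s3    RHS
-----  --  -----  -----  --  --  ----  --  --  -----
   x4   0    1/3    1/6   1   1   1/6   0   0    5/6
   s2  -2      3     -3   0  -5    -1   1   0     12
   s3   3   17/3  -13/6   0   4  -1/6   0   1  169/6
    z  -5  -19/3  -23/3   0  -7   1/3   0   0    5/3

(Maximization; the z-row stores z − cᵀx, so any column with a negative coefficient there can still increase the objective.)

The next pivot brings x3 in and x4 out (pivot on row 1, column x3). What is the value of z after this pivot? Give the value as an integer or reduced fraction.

40

Minimum ratio for x3: (5/6)/(1/6) = 5.
z changes by −(z-row coeff of x3)·ratio = −(-23/3)·5 = 115/3.
New z = 5/3 + (115/3) = 40.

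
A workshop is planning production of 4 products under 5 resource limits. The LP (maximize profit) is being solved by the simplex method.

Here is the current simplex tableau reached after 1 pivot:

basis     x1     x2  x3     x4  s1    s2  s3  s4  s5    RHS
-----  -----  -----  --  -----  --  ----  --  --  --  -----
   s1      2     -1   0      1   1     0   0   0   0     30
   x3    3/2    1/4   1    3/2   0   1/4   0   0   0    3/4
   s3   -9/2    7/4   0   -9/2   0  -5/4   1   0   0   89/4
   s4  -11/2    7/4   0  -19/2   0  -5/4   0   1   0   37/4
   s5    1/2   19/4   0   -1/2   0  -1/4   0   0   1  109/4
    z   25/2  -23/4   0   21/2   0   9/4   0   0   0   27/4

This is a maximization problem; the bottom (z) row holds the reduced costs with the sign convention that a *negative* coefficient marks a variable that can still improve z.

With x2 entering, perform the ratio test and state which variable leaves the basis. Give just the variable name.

Ratios: row 1 (s1): entry -1 ≤ 0, skip; row 2 (x3): (3/4)/(1/4) = 3; row 3 (s3): (89/4)/(7/4) = 89/7; row 4 (s4): (37/4)/(7/4) = 37/7; row 5 (s5): (109/4)/(19/4) = 109/19.
Minimum ratio 3 is in the x3 row, so x3 leaves.

x3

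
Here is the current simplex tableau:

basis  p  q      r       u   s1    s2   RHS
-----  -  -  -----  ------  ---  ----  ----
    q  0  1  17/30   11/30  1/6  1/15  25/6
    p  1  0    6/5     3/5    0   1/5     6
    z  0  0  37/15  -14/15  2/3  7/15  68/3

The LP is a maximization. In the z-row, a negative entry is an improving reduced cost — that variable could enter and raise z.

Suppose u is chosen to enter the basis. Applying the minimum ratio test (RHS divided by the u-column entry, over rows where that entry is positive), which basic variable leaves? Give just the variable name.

p

Ratios: row 1 (q): (25/6)/(11/30) = 125/11; row 2 (p): 6/(3/5) = 10.
Minimum ratio 10 is in the p row, so p leaves.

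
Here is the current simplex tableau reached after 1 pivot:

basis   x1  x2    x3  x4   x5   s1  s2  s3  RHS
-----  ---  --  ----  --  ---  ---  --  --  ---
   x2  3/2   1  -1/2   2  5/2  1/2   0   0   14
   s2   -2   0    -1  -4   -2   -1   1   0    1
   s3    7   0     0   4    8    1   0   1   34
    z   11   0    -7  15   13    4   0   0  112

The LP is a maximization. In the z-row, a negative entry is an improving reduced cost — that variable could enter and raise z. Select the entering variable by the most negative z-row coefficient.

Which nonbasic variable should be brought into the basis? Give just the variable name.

x3

Objective-row coefficients: x1: 11, x2: 0, x3: -7, x4: 15, x5: 13, s1: 4, s2: 0, s3: 0.
The most negative is -7 in column x3, so x3 enters.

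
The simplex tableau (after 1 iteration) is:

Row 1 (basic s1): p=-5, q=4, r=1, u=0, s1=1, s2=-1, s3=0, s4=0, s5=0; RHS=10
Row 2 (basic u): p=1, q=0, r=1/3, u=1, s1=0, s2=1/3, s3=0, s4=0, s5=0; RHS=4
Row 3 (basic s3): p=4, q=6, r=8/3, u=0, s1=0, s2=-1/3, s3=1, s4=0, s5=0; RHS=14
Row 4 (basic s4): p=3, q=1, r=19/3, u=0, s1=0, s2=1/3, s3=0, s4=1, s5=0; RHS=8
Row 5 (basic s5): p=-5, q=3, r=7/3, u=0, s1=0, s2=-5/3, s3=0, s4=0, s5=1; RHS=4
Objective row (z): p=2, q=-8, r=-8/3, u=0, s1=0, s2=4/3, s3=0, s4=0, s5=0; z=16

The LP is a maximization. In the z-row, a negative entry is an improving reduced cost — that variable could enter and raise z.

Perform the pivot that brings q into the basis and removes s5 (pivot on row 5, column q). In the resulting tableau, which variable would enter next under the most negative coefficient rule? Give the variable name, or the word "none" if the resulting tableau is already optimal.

p

Pivot element 3. New z-row = old z-row − (-8)·(row 5/3).
Updated z-row coefficients: p: -34/3, q: 0, r: 32/9, u: 0, s1: 0, s2: -28/9, s3: 0, s4: 0, s5: 8/3.
The most negative is -34/3 in column p, so p would enter next.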